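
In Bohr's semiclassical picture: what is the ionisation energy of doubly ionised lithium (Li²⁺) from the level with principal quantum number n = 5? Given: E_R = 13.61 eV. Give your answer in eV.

E_n = −E_R·Z²/n² = −13.61 × 3²/5² eV = -4.900 eV
Ionisation energy = −E_n = 4.900 eV

4.900 eV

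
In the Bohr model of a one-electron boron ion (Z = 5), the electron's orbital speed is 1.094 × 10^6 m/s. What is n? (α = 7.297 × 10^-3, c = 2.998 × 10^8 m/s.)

v_n = Zαc/n ⇒ n = Zαc/v = 5 × 0.007297 × 2.998 × 10^8 / 1.094 × 10^6 ≈ 10.00
n = 10

10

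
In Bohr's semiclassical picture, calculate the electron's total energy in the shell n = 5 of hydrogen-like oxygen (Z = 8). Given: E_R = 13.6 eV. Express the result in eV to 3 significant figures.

-34.8 eV

E_n = −E_R·Z²/n² = −13.6 × 8²/5² = -34.8 eV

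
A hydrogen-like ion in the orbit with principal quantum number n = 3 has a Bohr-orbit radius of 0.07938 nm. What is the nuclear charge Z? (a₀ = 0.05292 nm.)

r_n = n²a₀/Z ⇒ Z = n²a₀/r = 3² × 0.05292 / 0.07938 ≈ 6.00
Z = 6

6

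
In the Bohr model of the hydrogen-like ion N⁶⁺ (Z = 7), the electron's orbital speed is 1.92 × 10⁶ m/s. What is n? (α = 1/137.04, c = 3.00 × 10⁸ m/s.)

v_n = Zαc/n ⇒ n = Zαc/v = 7 × 0.00730 × 3.00 × 10⁸ / 1.92 × 10⁶ ≈ 7.98
n = 8

8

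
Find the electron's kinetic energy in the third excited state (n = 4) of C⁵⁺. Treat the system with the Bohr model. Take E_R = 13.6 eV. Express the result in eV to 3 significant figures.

For a Coulomb orbit the virial theorem gives K = −E_n.
E_n = −E_R·Z²/n², so K = E_R·Z²/n² = 13.6 × 6²/4² = 30.6 eV

30.6 eV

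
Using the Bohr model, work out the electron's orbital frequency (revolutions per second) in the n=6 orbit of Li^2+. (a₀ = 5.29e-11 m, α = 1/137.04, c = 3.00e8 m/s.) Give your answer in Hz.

2.74e14 Hz

r = n²a₀/Z = 6.35e-10 m, v = Zαc/n = 1.09e6 m/s
f = v/(2πr) = 2.74e14 Hz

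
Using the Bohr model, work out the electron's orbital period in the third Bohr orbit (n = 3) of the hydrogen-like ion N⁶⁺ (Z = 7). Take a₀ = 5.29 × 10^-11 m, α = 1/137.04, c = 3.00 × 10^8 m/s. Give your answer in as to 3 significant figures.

r = n²a₀/Z = 3²·5.29 × 10^-11/7 = 6.80 × 10^-11 m
v = Zαc/n = 7·0.00730·3.00 × 10^8/3 = 5.11 × 10^6 m/s
T = 2πr/v = 8.37 × 10^-17 s = 83.7 as

83.7 as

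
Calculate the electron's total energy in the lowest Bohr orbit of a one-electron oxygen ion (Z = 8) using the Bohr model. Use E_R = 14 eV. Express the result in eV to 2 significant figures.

E_n = −E_R·Z²/n² = −14 × 8²/1² = -900 eV

-900 eV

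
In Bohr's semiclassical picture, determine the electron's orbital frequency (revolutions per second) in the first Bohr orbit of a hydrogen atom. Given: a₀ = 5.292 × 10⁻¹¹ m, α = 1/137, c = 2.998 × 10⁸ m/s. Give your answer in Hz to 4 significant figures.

r = n²a₀/Z = 5.292 × 10⁻¹¹ m, v = Zαc/n = 2.188 × 10⁶ m/s
f = v/(2πr) = 6.581 × 10¹⁵ Hz

6.581 × 10¹⁵ Hz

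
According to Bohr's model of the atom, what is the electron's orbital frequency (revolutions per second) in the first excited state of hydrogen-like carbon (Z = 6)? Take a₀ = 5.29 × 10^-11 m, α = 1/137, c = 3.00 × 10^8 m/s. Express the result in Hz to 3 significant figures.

r = n²a₀/Z = 3.53 × 10^-11 m, v = Zαc/n = 6.57 × 10^6 m/s
f = v/(2πr) = 2.96 × 10^16 Hz

2.96 × 10^16 Hz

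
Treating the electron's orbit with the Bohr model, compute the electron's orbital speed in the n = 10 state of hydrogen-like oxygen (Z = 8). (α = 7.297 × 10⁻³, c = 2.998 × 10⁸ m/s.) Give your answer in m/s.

1.750 × 10⁶ m/s

v_n = Zαc/n = 8 × 0.007297 × 2.998 × 10⁸ / 10
    = 1.750 × 10⁶ m/s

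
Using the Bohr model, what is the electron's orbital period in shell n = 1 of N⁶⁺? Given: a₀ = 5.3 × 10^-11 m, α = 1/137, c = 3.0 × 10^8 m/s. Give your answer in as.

3.1 as

r = n²a₀/Z = 1²·5.3 × 10^-11/7 = 7.6 × 10^-12 m
v = Zαc/n = 7·0.0073·3.0 × 10^8/1 = 1.5 × 10^7 m/s
T = 2πr/v = 3.1 × 10^-18 s = 3.1 as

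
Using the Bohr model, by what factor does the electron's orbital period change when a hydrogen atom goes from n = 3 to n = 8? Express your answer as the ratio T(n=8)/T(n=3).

T ∝ Z^-2 · n^3; with Z fixed, T ∝ n^3.
T(n=8)/T(n=3) = (8/3)^3 = 512/27

512/27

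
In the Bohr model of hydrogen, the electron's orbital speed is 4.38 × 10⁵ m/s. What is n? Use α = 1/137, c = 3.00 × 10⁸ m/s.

5

v_n = Zαc/n ⇒ n = Zαc/v = 1 × 0.00730 × 3.00 × 10⁸ / 4.38 × 10⁵ ≈ 5.00
n = 5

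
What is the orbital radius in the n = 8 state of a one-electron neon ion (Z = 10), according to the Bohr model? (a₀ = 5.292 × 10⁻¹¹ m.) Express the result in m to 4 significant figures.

r_n = n²a₀/Z = 8² × 5.292 × 10⁻¹¹ / 10
    = 64 × 5.292 × 10⁻¹¹ / 10 = 3.387 × 10⁻¹⁰ m

3.387 × 10⁻¹⁰ m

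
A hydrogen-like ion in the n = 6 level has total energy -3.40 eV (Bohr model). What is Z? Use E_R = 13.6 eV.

E_n = −E_R Z²/n² ⇒ Z² = −E_n n²/E_R = 3.40 × 6² / 13.6 ≈ 9.00
Z = 3

3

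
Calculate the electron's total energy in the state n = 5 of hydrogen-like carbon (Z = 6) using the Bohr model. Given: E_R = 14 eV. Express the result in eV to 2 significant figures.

-20 eV

E_n = −E_R·Z²/n² = −14 × 6²/5² = -20 eV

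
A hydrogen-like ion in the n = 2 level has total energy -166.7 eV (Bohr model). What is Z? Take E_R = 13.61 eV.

7

E_n = −E_R Z²/n² ⇒ Z² = −E_n n²/E_R = 166.7 × 2² / 13.61 ≈ 48.99
Z = 7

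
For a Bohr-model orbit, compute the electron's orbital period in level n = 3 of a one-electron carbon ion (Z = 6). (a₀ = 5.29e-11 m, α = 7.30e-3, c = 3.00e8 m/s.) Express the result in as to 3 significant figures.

114 as

r = n²a₀/Z = 3²·5.29e-11/6 = 7.94e-11 m
v = Zαc/n = 6·0.00730·3.00e8/3 = 4.38e6 m/s
T = 2πr/v = 1.14e-16 s = 114 as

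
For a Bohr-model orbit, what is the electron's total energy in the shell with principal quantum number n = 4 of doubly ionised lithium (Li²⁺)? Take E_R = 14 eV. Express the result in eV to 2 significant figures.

E_n = −E_R·Z²/n² = −14 × 3²/4² = -7.9 eV

-7.9 eV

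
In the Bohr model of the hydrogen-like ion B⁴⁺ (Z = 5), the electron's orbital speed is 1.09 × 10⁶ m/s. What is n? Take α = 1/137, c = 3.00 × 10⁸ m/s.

v_n = Zαc/n ⇒ n = Zαc/v = 5 × 0.00730 × 3.00 × 10⁸ / 1.09 × 10⁶ ≈ 10.04
n = 10

10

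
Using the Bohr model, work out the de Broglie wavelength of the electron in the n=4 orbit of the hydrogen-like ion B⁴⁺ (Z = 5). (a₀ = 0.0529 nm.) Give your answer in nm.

The Bohr quantisation condition is nλ = 2πr_n.
r_n = n²a₀/Z = 0.169 nm
λ = 2πr_n/n = 2π·0.169/4 = 0.266 nm

0.266 nm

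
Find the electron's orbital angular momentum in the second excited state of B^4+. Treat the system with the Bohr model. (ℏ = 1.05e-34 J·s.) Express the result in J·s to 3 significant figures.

3.15e-34 J·s

L_n = nℏ = 3 × 1.05e-34 = 3.15e-34 J·s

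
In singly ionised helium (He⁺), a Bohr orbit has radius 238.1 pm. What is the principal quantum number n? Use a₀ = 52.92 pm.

3

r_n = n²a₀/Z ⇒ n² = rZ/a₀ = 238.1 × 2 / 52.92 ≈ 9.00
n = 3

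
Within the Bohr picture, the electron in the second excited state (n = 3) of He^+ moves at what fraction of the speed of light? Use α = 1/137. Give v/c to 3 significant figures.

v_n = Zαc/n, so v/c = Zα/n = 2 × 0.00730 / 3 = 0.00487

0.00487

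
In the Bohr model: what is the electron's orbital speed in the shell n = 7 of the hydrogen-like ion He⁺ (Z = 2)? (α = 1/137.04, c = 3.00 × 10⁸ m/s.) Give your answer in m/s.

6.25 × 10⁵ m/s

v_n = Zαc/n = 2 × 0.00730 × 3.00 × 10⁸ / 7
    = 6.25 × 10⁵ m/s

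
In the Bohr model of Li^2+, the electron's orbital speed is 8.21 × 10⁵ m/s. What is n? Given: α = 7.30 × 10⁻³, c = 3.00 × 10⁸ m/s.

v_n = Zαc/n ⇒ n = Zαc/v = 3 × 0.00730 × 3.00 × 10⁸ / 8.21 × 10⁵ ≈ 8.00
n = 8

8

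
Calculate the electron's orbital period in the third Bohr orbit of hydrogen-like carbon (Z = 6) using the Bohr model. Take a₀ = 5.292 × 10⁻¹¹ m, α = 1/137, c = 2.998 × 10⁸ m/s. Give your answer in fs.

0.1140 fs

r = n²a₀/Z = 3²·5.292 × 10⁻¹¹/6 = 7.938 × 10⁻¹¹ m
v = Zαc/n = 6·0.007299·2.998 × 10⁸/3 = 4.377 × 10⁶ m/s
T = 2πr/v = 1.140 × 10⁻¹⁶ s = 0.1140 fs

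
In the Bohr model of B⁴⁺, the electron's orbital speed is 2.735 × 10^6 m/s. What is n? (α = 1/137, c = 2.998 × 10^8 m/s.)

4

v_n = Zαc/n ⇒ n = Zαc/v = 5 × 0.007299 × 2.998 × 10^8 / 2.735 × 10^6 ≈ 4.00
n = 4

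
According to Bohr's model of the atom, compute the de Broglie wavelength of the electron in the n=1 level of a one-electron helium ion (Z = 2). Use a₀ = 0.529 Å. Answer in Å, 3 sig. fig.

1.66 Å

The Bohr quantisation condition is nλ = 2πr_n.
r_n = n²a₀/Z = 0.265 Å
λ = 2πr_n/n = 2π·0.265/1 = 1.66 Å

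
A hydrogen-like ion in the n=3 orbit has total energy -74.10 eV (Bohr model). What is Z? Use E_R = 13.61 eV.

7

E_n = −E_R Z²/n² ⇒ Z² = −E_n n²/E_R = 74.10 × 3² / 13.61 ≈ 49.00
Z = 7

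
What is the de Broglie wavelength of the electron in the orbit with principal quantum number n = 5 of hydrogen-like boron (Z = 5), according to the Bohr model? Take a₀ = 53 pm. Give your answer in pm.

330 pm

The Bohr quantisation condition is nλ = 2πr_n.
r_n = n²a₀/Z = 260 pm
λ = 2πr_n/n = 2π·260/5 = 330 pm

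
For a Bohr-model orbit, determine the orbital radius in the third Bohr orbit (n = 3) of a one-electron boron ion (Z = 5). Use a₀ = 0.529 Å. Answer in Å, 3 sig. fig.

r_n = n²a₀/Z = 3² × 0.529 / 5
    = 9 × 0.529 / 5 = 0.952 Å

0.952 Å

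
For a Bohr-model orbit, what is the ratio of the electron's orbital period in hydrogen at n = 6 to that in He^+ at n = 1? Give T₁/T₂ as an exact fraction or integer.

864

T ∝ Z^-2 · n^3
T₁/T₂ = (1/2)^-2 · (6/1)^3 = 864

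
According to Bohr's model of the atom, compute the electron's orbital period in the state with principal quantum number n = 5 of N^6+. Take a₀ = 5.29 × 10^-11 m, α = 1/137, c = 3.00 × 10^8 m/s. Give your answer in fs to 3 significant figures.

0.387 fs

r = n²a₀/Z = 5²·5.29 × 10^-11/7 = 1.89 × 10^-10 m
v = Zαc/n = 7·0.00730·3.00 × 10^8/5 = 3.07 × 10^6 m/s
T = 2πr/v = 3.87 × 10^-16 s = 0.387 fs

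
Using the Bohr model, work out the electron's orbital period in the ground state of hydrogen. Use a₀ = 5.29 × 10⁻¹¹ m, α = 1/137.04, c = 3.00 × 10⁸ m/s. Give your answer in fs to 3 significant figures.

0.152 fs

r = n²a₀/Z = 1²·5.29 × 10⁻¹¹/1 = 5.29 × 10⁻¹¹ m
v = Zαc/n = 1·0.00730·3.00 × 10⁸/1 = 2.19 × 10⁶ m/s
T = 2πr/v = 1.52 × 10⁻¹⁶ s = 0.152 fs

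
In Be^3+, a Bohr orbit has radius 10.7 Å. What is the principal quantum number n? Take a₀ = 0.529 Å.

9

r_n = n²a₀/Z ⇒ n² = rZ/a₀ = 10.7 × 4 / 0.529 ≈ 80.91
n = 9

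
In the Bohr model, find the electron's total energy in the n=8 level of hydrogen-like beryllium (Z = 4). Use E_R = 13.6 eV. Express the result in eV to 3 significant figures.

-3.40 eV

E_n = −E_R·Z²/n² = −13.6 × 4²/8² = -3.40 eV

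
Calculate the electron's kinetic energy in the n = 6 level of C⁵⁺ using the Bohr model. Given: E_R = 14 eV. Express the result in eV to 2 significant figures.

For a Coulomb orbit the virial theorem gives K = −E_n.
E_n = −E_R·Z²/n², so K = E_R·Z²/n² = 14 × 6²/6² = 14 eV

14 eV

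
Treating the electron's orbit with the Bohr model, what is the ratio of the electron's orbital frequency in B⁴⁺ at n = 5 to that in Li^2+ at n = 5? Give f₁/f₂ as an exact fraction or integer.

f ∝ Z^2 · n^-3
f₁/f₂ = (5/3)^2 · (5/5)^-3 = 25/9

25/9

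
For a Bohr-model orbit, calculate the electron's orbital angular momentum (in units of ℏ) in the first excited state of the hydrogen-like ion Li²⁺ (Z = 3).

L_n = nℏ, so L/ℏ = n = 2.

2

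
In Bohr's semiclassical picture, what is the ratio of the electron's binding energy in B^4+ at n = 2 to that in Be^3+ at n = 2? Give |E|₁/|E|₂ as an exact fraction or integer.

25/16

|E| ∝ Z^2 · n^-2
|E|₁/|E|₂ = (5/4)^2 · (2/2)^-2 = 25/16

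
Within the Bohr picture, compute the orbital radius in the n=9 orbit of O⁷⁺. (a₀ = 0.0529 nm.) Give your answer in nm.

r_n = n²a₀/Z = 9² × 0.0529 / 8
    = 81 × 0.0529 / 8 = 0.536 nm

0.536 nm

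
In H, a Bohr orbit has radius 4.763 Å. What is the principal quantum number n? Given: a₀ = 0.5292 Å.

3

r_n = n²a₀/Z ⇒ n² = rZ/a₀ = 4.763 × 1 / 0.5292 ≈ 9.00
n = 3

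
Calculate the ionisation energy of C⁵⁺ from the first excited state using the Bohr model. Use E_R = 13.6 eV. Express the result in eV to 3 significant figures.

122 eV

E_n = −E_R·Z²/n² = −13.6 × 6²/2² eV = -122 eV
Ionisation energy = −E_n = 122 eV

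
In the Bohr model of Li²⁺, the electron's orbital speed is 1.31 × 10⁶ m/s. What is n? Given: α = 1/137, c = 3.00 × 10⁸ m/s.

5

v_n = Zαc/n ⇒ n = Zαc/v = 3 × 0.00730 × 3.00 × 10⁸ / 1.31 × 10⁶ ≈ 5.01
n = 5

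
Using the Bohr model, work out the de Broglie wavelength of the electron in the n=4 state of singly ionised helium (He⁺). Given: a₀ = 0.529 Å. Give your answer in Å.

6.65 Å

The Bohr quantisation condition is nλ = 2πr_n.
r_n = n²a₀/Z = 4.23 Å
λ = 2πr_n/n = 2π·4.23/4 = 6.65 Å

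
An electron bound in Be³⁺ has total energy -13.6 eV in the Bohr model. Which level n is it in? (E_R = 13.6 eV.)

4

E_n = −E_R Z²/n² ⇒ n² = E_R Z²/(−E_n) = 13.6 × 4² / 13.6 ≈ 16.00
n = 4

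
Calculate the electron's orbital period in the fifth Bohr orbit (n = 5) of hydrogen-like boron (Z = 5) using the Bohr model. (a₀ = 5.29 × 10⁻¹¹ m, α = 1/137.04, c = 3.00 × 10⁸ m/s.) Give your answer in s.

r = n²a₀/Z = 5²·5.29 × 10⁻¹¹/5 = 2.64 × 10⁻¹⁰ m
v = Zαc/n = 5·0.00730·3.00 × 10⁸/5 = 2.19 × 10⁶ m/s
T = 2πr/v = 7.59 × 10⁻¹⁶ s

7.59 × 10⁻¹⁶ s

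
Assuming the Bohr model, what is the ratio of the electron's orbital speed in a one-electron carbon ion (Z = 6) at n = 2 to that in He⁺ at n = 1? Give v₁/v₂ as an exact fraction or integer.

3/2

v ∝ Z^1 · n^-1
v₁/v₂ = (6/2)^1 · (2/1)^-1 = 3/2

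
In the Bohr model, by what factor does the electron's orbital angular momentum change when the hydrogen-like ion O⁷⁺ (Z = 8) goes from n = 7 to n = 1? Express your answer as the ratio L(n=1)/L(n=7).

1/7

L = nℏ depends only on n, so L ∝ n.
L(n=1)/L(n=7) = (1/7)^1 = 1/7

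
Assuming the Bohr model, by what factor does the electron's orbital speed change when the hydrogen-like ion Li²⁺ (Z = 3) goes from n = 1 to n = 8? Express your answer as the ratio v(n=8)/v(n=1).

1/8

v ∝ Z^1 · n^-1; with Z fixed, v ∝ n^-1.
v(n=8)/v(n=1) = (8/1)^-1 = 1/8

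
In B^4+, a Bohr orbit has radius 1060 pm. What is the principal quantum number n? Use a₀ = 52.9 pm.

r_n = n²a₀/Z ⇒ n² = rZ/a₀ = 1060 × 5 / 52.9 ≈ 100.19
n = 10

10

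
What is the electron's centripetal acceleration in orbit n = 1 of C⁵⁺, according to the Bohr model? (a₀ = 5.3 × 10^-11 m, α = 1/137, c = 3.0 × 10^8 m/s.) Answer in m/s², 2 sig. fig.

2.0 × 10^25 m/s²

r = n²a₀/Z = 8.8 × 10^-12 m, v = Zαc/n = 1.3 × 10^7 m/s
a = v²/r = (1.3 × 10^7)² / 8.8 × 10^-12 = 2.0 × 10^25 m/s²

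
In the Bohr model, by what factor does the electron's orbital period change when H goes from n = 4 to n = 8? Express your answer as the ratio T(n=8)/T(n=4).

8

T ∝ Z^-2 · n^3; with Z fixed, T ∝ n^3.
T(n=8)/T(n=4) = (8/4)^3 = 8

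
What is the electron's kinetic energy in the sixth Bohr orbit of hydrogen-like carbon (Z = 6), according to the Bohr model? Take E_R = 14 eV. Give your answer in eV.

14 eV

For a Coulomb orbit the virial theorem gives K = −E_n.
E_n = −E_R·Z²/n², so K = E_R·Z²/n² = 14 × 6²/6² = 14 eV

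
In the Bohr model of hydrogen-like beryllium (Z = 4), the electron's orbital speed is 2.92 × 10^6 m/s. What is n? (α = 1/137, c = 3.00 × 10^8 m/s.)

3

v_n = Zαc/n ⇒ n = Zαc/v = 4 × 0.00730 × 3.00 × 10^8 / 2.92 × 10^6 ≈ 3.00
n = 3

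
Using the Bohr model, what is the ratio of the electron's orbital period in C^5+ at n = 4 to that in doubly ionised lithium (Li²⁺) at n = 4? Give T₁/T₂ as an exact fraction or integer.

T ∝ Z^-2 · n^3
T₁/T₂ = (6/3)^-2 · (4/4)^3 = 1/4

1/4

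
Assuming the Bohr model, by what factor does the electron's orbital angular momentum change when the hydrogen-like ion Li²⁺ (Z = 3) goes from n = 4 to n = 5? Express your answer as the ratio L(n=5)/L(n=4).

L = nℏ depends only on n, so L ∝ n.
L(n=5)/L(n=4) = (5/4)^1 = 5/4

5/4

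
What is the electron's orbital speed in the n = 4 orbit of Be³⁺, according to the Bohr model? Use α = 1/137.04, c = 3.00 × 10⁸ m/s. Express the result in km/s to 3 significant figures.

2190 km/s

v_n = Zαc/n = 4 × 0.00730 × 3.00 × 10⁸ / 4
    = 2190 km/s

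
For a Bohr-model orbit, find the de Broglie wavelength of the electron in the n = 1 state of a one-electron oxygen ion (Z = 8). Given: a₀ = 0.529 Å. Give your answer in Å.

0.415 Å

The Bohr quantisation condition is nλ = 2πr_n.
r_n = n²a₀/Z = 0.0661 Å
λ = 2πr_n/n = 2π·0.0661/1 = 0.415 Å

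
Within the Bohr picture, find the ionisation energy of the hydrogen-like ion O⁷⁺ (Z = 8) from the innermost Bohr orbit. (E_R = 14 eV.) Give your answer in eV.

E_n = −E_R·Z²/n² = −14 × 8²/1² eV = -900 eV
Ionisation energy = −E_n = 900 eV

900 eV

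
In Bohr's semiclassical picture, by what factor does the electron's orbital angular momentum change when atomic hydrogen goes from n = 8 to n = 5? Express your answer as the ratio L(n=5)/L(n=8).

5/8

L = nℏ depends only on n, so L ∝ n.
L(n=5)/L(n=8) = (5/8)^1 = 5/8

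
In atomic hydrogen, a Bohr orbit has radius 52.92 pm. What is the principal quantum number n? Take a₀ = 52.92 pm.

r_n = n²a₀/Z ⇒ n² = rZ/a₀ = 52.92 × 1 / 52.92 ≈ 1.00
n = 1

1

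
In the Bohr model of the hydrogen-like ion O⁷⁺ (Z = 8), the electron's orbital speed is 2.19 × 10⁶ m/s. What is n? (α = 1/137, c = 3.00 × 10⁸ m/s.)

v_n = Zαc/n ⇒ n = Zαc/v = 8 × 0.00730 × 3.00 × 10⁸ / 2.19 × 10⁶ ≈ 8.00
n = 8

8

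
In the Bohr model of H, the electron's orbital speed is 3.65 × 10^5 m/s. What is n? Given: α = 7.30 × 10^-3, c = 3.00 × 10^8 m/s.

v_n = Zαc/n ⇒ n = Zαc/v = 1 × 0.00730 × 3.00 × 10^8 / 3.65 × 10^5 ≈ 6.00
n = 6

6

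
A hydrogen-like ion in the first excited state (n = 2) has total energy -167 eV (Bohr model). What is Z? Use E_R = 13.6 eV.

7

E_n = −E_R Z²/n² ⇒ Z² = −E_n n²/E_R = 167 × 2² / 13.6 ≈ 49.12
Z = 7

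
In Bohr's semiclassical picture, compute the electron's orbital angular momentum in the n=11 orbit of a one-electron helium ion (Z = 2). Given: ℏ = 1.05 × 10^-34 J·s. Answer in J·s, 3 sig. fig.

L_n = nℏ = 11 × 1.05 × 10^-34 = 1.16 × 10^-33 J·s

1.16 × 10^-33 J·s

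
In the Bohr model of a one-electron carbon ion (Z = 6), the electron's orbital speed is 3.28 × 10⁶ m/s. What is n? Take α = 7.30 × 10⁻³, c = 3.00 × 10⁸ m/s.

4

v_n = Zαc/n ⇒ n = Zαc/v = 6 × 0.00730 × 3.00 × 10⁸ / 3.28 × 10⁶ ≈ 4.01
n = 4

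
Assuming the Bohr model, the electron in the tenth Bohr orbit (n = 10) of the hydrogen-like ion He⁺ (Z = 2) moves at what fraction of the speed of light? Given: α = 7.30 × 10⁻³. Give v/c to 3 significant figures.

v_n = Zαc/n, so v/c = Zα/n = 2 × 0.00730 / 10 = 0.00146

0.00146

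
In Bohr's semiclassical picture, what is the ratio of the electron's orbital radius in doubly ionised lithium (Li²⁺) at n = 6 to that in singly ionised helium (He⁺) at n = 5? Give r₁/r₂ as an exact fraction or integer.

r ∝ Z^-1 · n^2
r₁/r₂ = (3/2)^-1 · (6/5)^2 = 24/25

24/25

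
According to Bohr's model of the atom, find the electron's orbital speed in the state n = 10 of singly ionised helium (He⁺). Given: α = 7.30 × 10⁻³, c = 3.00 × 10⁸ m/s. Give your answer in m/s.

v_n = Zαc/n = 2 × 0.00730 × 3.00 × 10⁸ / 10
    = 4.38 × 10⁵ m/s

4.38 × 10⁵ m/s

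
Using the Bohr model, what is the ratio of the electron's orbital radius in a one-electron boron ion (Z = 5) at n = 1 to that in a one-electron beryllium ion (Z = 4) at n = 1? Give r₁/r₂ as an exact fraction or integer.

4/5

r ∝ Z^-1 · n^2
r₁/r₂ = (5/4)^-1 · (1/1)^2 = 4/5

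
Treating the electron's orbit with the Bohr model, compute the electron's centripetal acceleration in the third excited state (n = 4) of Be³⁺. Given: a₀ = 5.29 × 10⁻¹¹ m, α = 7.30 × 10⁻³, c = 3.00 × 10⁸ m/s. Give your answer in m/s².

2.27 × 10²² m/s²

r = n²a₀/Z = 2.12 × 10⁻¹⁰ m, v = Zαc/n = 2.19 × 10⁶ m/s
a = v²/r = (2.19 × 10⁶)² / 2.12 × 10⁻¹⁰ = 2.27 × 10²² m/s²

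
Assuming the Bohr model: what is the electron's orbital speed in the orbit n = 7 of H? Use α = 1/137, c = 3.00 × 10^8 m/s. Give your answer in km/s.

v_n = Zαc/n = 1 × 0.00730 × 3.00 × 10^8 / 7
    = 313 km/s

313 km/s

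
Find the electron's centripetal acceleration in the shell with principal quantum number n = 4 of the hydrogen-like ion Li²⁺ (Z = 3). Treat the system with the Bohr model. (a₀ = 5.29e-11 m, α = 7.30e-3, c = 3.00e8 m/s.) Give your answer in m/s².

9.56e21 m/s²

r = n²a₀/Z = 2.82e-10 m, v = Zαc/n = 1.64e6 m/s
a = v²/r = (1.64e6)² / 2.82e-10 = 9.56e21 m/s²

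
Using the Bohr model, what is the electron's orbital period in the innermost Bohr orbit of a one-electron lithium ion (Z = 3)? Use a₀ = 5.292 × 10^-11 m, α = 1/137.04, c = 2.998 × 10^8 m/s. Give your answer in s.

r = n²a₀/Z = 1²·5.292 × 10^-11/3 = 1.764 × 10^-11 m
v = Zαc/n = 3·0.007297·2.998 × 10^8/1 = 6.563 × 10^6 m/s
T = 2πr/v = 1.689 × 10^-17 s

1.689 × 10^-17 s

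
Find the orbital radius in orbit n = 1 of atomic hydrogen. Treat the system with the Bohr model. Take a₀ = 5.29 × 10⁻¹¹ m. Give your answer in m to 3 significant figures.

r_n = n²a₀/Z = 1² × 5.29 × 10⁻¹¹ / 1
    = 1 × 5.29 × 10⁻¹¹ / 1 = 5.29 × 10⁻¹¹ m

5.29 × 10⁻¹¹ m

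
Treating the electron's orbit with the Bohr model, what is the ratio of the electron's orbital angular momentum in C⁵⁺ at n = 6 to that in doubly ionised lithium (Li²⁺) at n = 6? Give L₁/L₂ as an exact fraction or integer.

1

L = nℏ is independent of Z.
L₁/L₂ = n₁/n₂ = 6/6 = 1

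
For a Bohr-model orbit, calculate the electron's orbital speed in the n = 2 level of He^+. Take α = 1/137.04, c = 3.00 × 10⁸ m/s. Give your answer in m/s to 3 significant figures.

2.19 × 10⁶ m/s

v_n = Zαc/n = 2 × 0.00730 × 3.00 × 10⁸ / 2
    = 2.19 × 10⁶ m/s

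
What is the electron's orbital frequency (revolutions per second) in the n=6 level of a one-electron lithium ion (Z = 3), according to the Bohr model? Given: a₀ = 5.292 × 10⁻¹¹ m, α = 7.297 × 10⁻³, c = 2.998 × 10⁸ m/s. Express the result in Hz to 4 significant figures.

2.741 × 10¹⁴ Hz

r = n²a₀/Z = 6.350 × 10⁻¹⁰ m, v = Zαc/n = 1.094 × 10⁶ m/s
f = v/(2πr) = 2.741 × 10¹⁴ Hz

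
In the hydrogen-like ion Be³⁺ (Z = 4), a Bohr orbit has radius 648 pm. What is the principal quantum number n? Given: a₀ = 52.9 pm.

7

r_n = n²a₀/Z ⇒ n² = rZ/a₀ = 648 × 4 / 52.9 ≈ 49.00
n = 7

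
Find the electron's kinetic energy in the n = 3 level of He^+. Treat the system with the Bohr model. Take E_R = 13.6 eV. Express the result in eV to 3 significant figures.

6.04 eV

For a Coulomb orbit the virial theorem gives K = −E_n.
E_n = −E_R·Z²/n², so K = E_R·Z²/n² = 13.6 × 2²/3² = 6.04 eV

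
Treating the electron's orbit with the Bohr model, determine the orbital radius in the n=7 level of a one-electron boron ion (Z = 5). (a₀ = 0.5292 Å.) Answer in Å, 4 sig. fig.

r_n = n²a₀/Z = 7² × 0.5292 / 5
    = 49 × 0.5292 / 5 = 5.186 Å

5.186 Å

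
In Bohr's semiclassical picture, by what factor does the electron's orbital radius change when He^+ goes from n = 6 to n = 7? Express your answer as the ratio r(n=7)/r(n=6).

49/36

r ∝ Z^-1 · n^2; with Z fixed, r ∝ n^2.
r(n=7)/r(n=6) = (7/6)^2 = 49/36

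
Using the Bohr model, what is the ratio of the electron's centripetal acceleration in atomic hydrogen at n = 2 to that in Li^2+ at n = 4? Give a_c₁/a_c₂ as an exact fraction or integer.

a_c ∝ Z^3 · n^-4
a_c₁/a_c₂ = (1/3)^3 · (2/4)^-4 = 16/27

16/27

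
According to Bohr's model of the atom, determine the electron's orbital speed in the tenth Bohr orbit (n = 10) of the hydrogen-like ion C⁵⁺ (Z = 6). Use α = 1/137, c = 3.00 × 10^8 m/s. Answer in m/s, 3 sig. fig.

1.31 × 10^6 m/s

v_n = Zαc/n = 6 × 0.00730 × 3.00 × 10^8 / 10
    = 1.31 × 10^6 m/s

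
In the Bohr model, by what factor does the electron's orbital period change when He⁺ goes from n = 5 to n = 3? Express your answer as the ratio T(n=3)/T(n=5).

27/125

T ∝ Z^-2 · n^3; with Z fixed, T ∝ n^3.
T(n=3)/T(n=5) = (3/5)^3 = 27/125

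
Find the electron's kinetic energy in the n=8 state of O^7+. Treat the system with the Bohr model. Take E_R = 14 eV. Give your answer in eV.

For a Coulomb orbit the virial theorem gives K = −E_n.
E_n = −E_R·Z²/n², so K = E_R·Z²/n² = 14 × 8²/8² = 14 eV

14 eV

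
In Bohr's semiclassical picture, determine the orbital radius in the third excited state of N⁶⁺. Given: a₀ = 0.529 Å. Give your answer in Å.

r_n = n²a₀/Z = 4² × 0.529 / 7
    = 16 × 0.529 / 7 = 1.21 Å

1.21 Å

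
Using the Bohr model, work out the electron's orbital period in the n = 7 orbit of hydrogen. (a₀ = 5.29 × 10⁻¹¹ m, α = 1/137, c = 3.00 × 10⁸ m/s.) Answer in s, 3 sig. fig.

5.21 × 10⁻¹⁴ s

r = n²a₀/Z = 7²·5.29 × 10⁻¹¹/1 = 2.59 × 10⁻⁹ m
v = Zαc/n = 1·0.00730·3.00 × 10⁸/7 = 3.13 × 10⁵ m/s
T = 2πr/v = 5.21 × 10⁻¹⁴ s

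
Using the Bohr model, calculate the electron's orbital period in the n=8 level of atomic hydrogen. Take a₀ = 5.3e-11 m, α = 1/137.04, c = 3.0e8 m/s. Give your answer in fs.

78 fs

r = n²a₀/Z = 8²·5.3e-11/1 = 3.4e-9 m
v = Zαc/n = 1·0.0073·3.0e8/8 = 2.7e5 m/s
T = 2πr/v = 7.8e-14 s = 78 fs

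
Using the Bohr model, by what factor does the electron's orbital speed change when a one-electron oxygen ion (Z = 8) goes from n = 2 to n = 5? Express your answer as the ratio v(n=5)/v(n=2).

2/5

v ∝ Z^1 · n^-1; with Z fixed, v ∝ n^-1.
v(n=5)/v(n=2) = (5/2)^-1 = 2/5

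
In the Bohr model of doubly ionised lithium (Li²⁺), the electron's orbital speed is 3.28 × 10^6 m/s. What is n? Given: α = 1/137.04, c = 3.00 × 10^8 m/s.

v_n = Zαc/n ⇒ n = Zαc/v = 3 × 0.00730 × 3.00 × 10^8 / 3.28 × 10^6 ≈ 2.00
n = 2

2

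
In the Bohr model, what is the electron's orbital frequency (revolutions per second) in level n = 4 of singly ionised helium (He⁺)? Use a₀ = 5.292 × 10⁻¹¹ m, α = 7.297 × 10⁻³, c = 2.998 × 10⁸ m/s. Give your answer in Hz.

4.112 × 10¹⁴ Hz

r = n²a₀/Z = 4.234 × 10⁻¹⁰ m, v = Zαc/n = 1.094 × 10⁶ m/s
f = v/(2πr) = 4.112 × 10¹⁴ Hz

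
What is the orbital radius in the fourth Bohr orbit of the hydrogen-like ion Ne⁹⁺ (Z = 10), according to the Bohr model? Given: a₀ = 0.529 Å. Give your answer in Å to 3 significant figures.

0.846 Å

r_n = n²a₀/Z = 4² × 0.529 / 10
    = 16 × 0.529 / 10 = 0.846 Å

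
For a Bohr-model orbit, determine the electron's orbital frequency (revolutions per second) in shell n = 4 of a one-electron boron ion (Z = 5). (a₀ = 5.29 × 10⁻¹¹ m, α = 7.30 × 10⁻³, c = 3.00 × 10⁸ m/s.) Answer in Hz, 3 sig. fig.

r = n²a₀/Z = 1.69 × 10⁻¹⁰ m, v = Zαc/n = 2.74 × 10⁶ m/s
f = v/(2πr) = 2.57 × 10¹⁵ Hz

2.57 × 10¹⁵ Hz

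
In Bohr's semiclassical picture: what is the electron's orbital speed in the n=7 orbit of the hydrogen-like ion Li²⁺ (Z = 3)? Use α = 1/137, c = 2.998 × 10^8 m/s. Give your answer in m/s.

9.379 × 10^5 m/s

v_n = Zαc/n = 3 × 0.007299 × 2.998 × 10^8 / 7
    = 9.379 × 10^5 m/s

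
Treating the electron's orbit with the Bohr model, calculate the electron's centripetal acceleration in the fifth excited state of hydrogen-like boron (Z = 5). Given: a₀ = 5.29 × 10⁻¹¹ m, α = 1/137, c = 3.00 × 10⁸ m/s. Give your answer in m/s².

8.74 × 10²¹ m/s²

r = n²a₀/Z = 3.81 × 10⁻¹⁰ m, v = Zαc/n = 1.82 × 10⁶ m/s
a = v²/r = (1.82 × 10⁶)² / 3.81 × 10⁻¹⁰ = 8.74 × 10²¹ m/s²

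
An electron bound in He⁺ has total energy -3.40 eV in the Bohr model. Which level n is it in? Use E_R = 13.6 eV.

4

E_n = −E_R Z²/n² ⇒ n² = E_R Z²/(−E_n) = 13.6 × 2² / 3.40 ≈ 16.00
n = 4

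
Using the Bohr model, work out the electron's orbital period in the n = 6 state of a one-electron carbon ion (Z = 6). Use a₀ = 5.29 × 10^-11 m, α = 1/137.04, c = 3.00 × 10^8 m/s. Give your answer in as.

911 as

r = n²a₀/Z = 6²·5.29 × 10^-11/6 = 3.17 × 10^-10 m
v = Zαc/n = 6·0.00730·3.00 × 10^8/6 = 2.19 × 10^6 m/s
T = 2πr/v = 9.11 × 10^-16 s = 911 as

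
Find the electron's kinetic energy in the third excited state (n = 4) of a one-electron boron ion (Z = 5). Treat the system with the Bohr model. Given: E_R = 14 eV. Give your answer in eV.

22 eV

For a Coulomb orbit the virial theorem gives K = −E_n.
E_n = −E_R·Z²/n², so K = E_R·Z²/n² = 14 × 5²/4² = 22 eV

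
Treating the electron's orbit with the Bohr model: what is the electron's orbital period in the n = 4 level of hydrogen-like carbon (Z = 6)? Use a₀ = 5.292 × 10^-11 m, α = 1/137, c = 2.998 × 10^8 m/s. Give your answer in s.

2.701 × 10^-16 s

r = n²a₀/Z = 4²·5.292 × 10^-11/6 = 1.411 × 10^-10 m
v = Zαc/n = 6·0.007299·2.998 × 10^8/4 = 3.282 × 10^6 m/s
T = 2πr/v = 2.701 × 10^-16 s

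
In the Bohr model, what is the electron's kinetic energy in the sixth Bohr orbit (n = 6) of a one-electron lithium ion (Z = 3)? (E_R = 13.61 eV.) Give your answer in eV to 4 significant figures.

3.402 eV

For a Coulomb orbit the virial theorem gives K = −E_n.
E_n = −E_R·Z²/n², so K = E_R·Z²/n² = 13.61 × 3²/6² = 3.402 eV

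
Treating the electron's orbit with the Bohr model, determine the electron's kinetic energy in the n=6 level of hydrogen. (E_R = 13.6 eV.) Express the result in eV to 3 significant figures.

For a Coulomb orbit the virial theorem gives K = −E_n.
E_n = −E_R·Z²/n², so K = E_R·Z²/n² = 13.6 × 1²/6² = 0.378 eV

0.378 eV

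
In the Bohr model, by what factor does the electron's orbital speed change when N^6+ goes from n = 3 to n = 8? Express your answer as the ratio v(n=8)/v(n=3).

3/8

v ∝ Z^1 · n^-1; with Z fixed, v ∝ n^-1.
v(n=8)/v(n=3) = (8/3)^-1 = 3/8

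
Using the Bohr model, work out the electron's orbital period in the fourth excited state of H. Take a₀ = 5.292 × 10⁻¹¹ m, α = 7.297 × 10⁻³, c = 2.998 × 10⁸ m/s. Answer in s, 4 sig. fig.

1.900 × 10⁻¹⁴ s

r = n²a₀/Z = 5²·5.292 × 10⁻¹¹/1 = 1.323 × 10⁻⁹ m
v = Zαc/n = 1·0.007297·2.998 × 10⁸/5 = 4.375 × 10⁵ m/s
T = 2πr/v = 1.900 × 10⁻¹⁴ s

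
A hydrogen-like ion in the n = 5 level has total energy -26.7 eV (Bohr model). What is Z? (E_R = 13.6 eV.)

E_n = −E_R Z²/n² ⇒ Z² = −E_n n²/E_R = 26.7 × 5² / 13.6 ≈ 49.08
Z = 7

7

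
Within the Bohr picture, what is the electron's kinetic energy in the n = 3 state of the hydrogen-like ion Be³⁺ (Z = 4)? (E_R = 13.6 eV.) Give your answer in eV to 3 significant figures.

For a Coulomb orbit the virial theorem gives K = −E_n.
E_n = −E_R·Z²/n², so K = E_R·Z²/n² = 13.6 × 4²/3² = 24.2 eV

24.2 eV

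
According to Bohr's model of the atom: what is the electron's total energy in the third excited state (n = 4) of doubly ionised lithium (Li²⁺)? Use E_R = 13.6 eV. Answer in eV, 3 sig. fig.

-7.65 eV

E_n = −E_R·Z²/n² = −13.6 × 3²/4² = -7.65 eV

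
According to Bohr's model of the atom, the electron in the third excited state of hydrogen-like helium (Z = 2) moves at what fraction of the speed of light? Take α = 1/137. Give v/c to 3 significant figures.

0.00365

v_n = Zαc/n, so v/c = Zα/n = 2 × 0.00730 / 4 = 0.00365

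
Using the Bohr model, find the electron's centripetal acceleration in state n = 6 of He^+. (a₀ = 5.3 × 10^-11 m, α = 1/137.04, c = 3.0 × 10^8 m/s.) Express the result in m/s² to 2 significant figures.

r = n²a₀/Z = 9.5 × 10^-10 m, v = Zαc/n = 7.3 × 10^5 m/s
a = v²/r = (7.3 × 10^5)² / 9.5 × 10^-10 = 5.6 × 10^20 m/s²

5.6 × 10^20 m/s²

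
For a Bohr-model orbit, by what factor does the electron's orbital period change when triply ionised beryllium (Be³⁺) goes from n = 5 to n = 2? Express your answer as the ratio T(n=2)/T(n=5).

8/125

T ∝ Z^-2 · n^3; with Z fixed, T ∝ n^3.
T(n=2)/T(n=5) = (2/5)^3 = 8/125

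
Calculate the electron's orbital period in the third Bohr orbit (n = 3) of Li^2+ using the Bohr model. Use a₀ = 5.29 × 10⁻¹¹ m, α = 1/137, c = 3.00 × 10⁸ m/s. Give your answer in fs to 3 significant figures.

0.455 fs

r = n²a₀/Z = 3²·5.29 × 10⁻¹¹/3 = 1.59 × 10⁻¹⁰ m
v = Zαc/n = 3·0.00730·3.00 × 10⁸/3 = 2.19 × 10⁶ m/s
T = 2πr/v = 4.55 × 10⁻¹⁶ s = 0.455 fs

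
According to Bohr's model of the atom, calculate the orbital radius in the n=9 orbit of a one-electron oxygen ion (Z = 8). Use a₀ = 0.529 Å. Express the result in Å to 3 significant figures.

r_n = n²a₀/Z = 9² × 0.529 / 8
    = 81 × 0.529 / 8 = 5.36 Å

5.36 Å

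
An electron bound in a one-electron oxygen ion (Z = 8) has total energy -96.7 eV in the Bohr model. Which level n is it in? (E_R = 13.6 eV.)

3

E_n = −E_R Z²/n² ⇒ n² = E_R Z²/(−E_n) = 13.6 × 8² / 96.7 ≈ 9.00
n = 3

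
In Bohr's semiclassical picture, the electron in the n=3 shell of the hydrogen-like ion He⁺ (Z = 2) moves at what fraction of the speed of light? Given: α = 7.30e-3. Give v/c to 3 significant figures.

0.00487

v_n = Zαc/n, so v/c = Zα/n = 2 × 0.00730 / 3 = 0.00487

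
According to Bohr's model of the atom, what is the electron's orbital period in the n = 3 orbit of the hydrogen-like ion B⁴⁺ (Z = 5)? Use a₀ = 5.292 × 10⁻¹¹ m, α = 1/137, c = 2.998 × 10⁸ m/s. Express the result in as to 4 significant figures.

164.1 as

r = n²a₀/Z = 3²·5.292 × 10⁻¹¹/5 = 9.526 × 10⁻¹¹ m
v = Zαc/n = 5·0.007299·2.998 × 10⁸/3 = 3.647 × 10⁶ m/s
T = 2πr/v = 1.641 × 10⁻¹⁶ s = 164.1 as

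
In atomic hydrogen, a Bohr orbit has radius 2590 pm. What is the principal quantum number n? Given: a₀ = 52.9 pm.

7

r_n = n²a₀/Z ⇒ n² = rZ/a₀ = 2590 × 1 / 52.9 ≈ 48.96
n = 7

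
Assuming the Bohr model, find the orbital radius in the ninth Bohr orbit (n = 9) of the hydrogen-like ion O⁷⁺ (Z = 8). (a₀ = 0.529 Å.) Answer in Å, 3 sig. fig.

5.36 Å

r_n = n²a₀/Z = 9² × 0.529 / 8
    = 81 × 0.529 / 8 = 5.36 Å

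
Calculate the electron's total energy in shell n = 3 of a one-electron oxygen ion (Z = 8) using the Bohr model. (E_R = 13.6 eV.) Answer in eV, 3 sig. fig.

-96.7 eV

E_n = −E_R·Z²/n² = −13.6 × 8²/3² = -96.7 eV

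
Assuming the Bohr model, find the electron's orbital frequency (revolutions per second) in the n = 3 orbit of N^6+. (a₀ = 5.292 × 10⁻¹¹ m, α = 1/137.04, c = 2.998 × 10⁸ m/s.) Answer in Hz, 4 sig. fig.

1.194 × 10¹⁶ Hz

r = n²a₀/Z = 6.804 × 10⁻¹¹ m, v = Zαc/n = 5.105 × 10⁶ m/s
f = v/(2πr) = 1.194 × 10¹⁶ Hz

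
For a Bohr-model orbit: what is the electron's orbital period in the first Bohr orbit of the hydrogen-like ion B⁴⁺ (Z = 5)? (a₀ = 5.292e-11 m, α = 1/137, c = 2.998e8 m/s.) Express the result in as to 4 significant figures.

r = n²a₀/Z = 1²·5.292e-11/5 = 1.058e-11 m
v = Zαc/n = 5·0.007299·2.998e8/1 = 1.094e7 m/s
T = 2πr/v = 6.078e-18 s = 6.078 as

6.078 as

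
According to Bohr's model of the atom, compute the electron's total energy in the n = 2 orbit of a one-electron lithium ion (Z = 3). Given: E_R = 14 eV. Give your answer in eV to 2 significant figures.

E_n = −E_R·Z²/n² = −14 × 3²/2² = -32 eV

-32 eV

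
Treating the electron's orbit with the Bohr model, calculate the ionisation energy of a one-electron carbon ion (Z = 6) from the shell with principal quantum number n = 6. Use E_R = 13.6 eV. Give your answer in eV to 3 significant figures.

E_n = −E_R·Z²/n² = −13.6 × 6²/6² eV = -13.6 eV
Ionisation energy = −E_n = 13.6 eV

13.6 eV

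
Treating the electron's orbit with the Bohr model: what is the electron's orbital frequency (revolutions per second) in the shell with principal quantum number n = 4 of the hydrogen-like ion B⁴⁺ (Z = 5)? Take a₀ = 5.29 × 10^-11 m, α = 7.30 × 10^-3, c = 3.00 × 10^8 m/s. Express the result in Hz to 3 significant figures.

2.57 × 10^15 Hz

r = n²a₀/Z = 1.69 × 10^-10 m, v = Zαc/n = 2.74 × 10^6 m/s
f = v/(2πr) = 2.57 × 10^15 Hz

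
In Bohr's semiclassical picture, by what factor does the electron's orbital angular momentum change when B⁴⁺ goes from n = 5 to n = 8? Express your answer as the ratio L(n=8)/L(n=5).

8/5

L = nℏ depends only on n, so L ∝ n.
L(n=8)/L(n=5) = (8/5)^1 = 8/5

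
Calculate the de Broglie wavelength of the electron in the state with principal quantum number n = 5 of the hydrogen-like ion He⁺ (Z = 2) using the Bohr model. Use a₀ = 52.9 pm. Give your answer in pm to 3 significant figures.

The Bohr quantisation condition is nλ = 2πr_n.
r_n = n²a₀/Z = 661 pm
λ = 2πr_n/n = 2π·661/5 = 831 pm

831 pm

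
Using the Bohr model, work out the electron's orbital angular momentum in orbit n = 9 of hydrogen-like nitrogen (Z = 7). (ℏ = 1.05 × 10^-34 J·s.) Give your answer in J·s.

9.45 × 10^-34 J·s

L_n = nℏ = 9 × 1.05 × 10^-34 = 9.45 × 10^-34 J·s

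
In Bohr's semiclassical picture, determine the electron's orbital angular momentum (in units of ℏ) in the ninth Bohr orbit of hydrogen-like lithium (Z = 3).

L_n = nℏ, so L/ℏ = n = 9.

9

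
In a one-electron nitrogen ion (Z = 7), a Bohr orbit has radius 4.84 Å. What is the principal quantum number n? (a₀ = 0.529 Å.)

8

r_n = n²a₀/Z ⇒ n² = rZ/a₀ = 4.84 × 7 / 0.529 ≈ 64.05
n = 8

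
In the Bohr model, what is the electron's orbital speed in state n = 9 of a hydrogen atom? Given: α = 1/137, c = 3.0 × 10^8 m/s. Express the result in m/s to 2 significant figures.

v_n = Zαc/n = 1 × 0.0073 × 3.0 × 10^8 / 9
    = 2.4 × 10^5 m/s

2.4 × 10^5 m/s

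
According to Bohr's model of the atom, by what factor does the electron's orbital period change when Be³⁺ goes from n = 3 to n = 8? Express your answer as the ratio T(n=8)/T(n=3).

512/27

T ∝ Z^-2 · n^3; with Z fixed, T ∝ n^3.
T(n=8)/T(n=3) = (8/3)^3 = 512/27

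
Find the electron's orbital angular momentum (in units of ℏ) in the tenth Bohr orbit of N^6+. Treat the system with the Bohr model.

10

L_n = nℏ, so L/ℏ = n = 10.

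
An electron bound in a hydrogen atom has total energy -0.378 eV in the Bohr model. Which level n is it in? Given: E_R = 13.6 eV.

6

E_n = −E_R Z²/n² ⇒ n² = E_R Z²/(−E_n) = 13.6 × 1² / 0.378 ≈ 35.98
n = 6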